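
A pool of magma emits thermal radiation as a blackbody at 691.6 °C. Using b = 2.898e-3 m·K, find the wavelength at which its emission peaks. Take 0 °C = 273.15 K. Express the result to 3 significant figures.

λ_max ≈ 3.00 μm

T = 691.6 °C + 273.15 = 964.75 K.
Wien's displacement law: λ_max = b/T = (2.898×10⁻³ m·K)/(964.75 K) = 3.004×10⁻⁶ m.
That is 3.00 μm, in the infrared range.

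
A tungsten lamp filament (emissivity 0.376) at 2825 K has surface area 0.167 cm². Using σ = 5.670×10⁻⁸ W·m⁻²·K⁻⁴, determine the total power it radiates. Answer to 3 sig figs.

Area A = 0.167 cm² = 1.67×10⁻⁵ m².
P = εσAT⁴ = 0.376 × 5.670×10⁻⁸ × 1.67×10⁻⁵ × (2825)⁴ = 22.7 W.

P ≈ 22.7 W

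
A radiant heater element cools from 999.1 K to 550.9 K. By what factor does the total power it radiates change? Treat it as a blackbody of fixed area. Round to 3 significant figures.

P₂/P₁ ≈ 0.0924

P ∝ T⁴, so P₂/P₁ = (T₂/T₁)⁴ = (550.9/999.1)⁴ = (0.551396)⁴ = 0.0924.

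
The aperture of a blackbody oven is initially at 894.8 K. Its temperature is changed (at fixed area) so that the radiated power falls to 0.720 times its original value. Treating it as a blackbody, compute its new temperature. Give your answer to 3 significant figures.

T₂ ≈ 824 K

P ∝ T⁴, so T₂/T₁ = (P₂/P₁)^(1/4) = (0.720)^(1/4) = 0.921156.
T₂ = 894.8 × 0.921156 = 824 K.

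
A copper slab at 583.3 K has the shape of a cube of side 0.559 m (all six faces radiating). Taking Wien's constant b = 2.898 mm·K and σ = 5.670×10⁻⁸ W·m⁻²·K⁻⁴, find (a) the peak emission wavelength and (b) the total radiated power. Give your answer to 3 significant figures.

λ_max ≈ 4.97 μm; P ≈ 1.23×10⁴ W

(a) λ_max = b/T = 2.898×10⁻³/583.3 = 4.968×10⁻⁶ m = 4.97 μm.
Area A = 6s² = 6×(0.559 m)² = 1.87489 m².
(b) P = σAT⁴ = 5.670×10⁻⁸×1.87489×(583.3)⁴ = 1.23×10⁴ W.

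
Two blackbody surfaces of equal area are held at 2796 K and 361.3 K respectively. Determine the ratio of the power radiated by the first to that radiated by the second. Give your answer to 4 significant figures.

P₁/P₂ ≈ 3587

With equal areas, P₁/P₂ = (T₁/T₂)⁴ = (2796/361.3)⁴ = 3587.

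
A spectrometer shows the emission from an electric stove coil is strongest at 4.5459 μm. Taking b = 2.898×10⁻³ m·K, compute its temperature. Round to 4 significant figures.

T ≈ 637.5 K

Wien's law gives T = b/λ_max = (2.898×10⁻³ m·K)/(4.5459×10⁻⁶ m) = 637.5 K.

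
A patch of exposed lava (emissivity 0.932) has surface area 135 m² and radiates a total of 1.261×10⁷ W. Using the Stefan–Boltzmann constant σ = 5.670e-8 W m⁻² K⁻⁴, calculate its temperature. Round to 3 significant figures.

Area A = 135 m².
P = εσAT⁴ ⇒ T = (P/(εσA))^(1/4) = (1.261×10⁷/(0.932×5.670×10⁻⁸×135))^(1/4) = 1.15×10³ K.

T ≈ 1.15×10³ K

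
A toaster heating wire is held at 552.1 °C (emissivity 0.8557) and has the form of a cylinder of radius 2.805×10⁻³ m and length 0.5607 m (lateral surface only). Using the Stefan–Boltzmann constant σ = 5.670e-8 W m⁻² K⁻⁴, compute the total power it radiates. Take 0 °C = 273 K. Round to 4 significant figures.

P ≈ 222.2 W

T = 552.1 °C + 273 = 825.1 K.
Lateral area A = 2πrL = 2π×2.805×10⁻³×0.5607 = 9.88196×10⁻³ m².
P = εσAT⁴ = 0.8557 × 5.670×10⁻⁸ × 9.88196×10⁻³ × (825.1)⁴ = 222.2 W.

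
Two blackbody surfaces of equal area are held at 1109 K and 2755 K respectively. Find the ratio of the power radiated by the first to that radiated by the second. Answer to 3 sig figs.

P₁/P₂ ≈ 0.0263

With equal areas, P₁/P₂ = (T₁/T₂)⁴ = (1109/2755)⁴ = 0.0263.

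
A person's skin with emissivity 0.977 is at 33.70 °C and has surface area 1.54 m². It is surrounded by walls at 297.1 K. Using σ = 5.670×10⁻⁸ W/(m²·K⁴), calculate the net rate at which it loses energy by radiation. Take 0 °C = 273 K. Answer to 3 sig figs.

Net loss ≈ 90.2 W

T = 33.70 °C + 273 = 306.70 K.
Area A = 1.54 m².
Net radiated power P_net = εσA(T⁴ − T₀⁴) = 0.977×5.670×10⁻⁸×1.54×(306.70⁴ − 297.1⁴).
T⁴ − T₀⁴ = 8.84820×10⁹ − 7.79131×10⁹ = 1.05689×10⁹ K⁴, so P_net = 90.2 W.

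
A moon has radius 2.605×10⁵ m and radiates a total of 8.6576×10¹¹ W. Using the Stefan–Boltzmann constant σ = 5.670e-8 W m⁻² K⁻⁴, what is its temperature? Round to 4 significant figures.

T ≈ 65.05 K

Surface area A = 4πR² = 4π(2.605×10⁵ m)² = 8.52757×10¹¹ m².
P = σAT⁴ ⇒ T = (P/(σA))^(1/4) = (8.6576×10¹¹/(5.670×10⁻⁸×8.52757×10¹¹))^(1/4) = 65.05 K.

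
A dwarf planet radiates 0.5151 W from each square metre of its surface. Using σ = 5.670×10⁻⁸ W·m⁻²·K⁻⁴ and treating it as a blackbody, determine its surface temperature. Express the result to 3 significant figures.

T ≈ 54.9 K

I = σT⁴, so T = (I/σ)^(1/4) = (0.5151/(5.670×10⁻⁸))^(1/4) = 54.9 K.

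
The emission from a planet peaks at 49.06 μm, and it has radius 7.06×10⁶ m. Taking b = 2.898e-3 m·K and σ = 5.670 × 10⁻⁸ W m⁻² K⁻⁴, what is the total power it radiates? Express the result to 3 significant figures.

Wien's law: T = b/λ_max = 2.898×10⁻³/4.906×10⁻⁵ = 59.0705 K.
Surface area A = 4πR² = 4π(7.06×10⁶ m)² = 6.26353×10¹⁴ m².
Then P = σAT⁴ = 5.670×10⁻⁸×6.26353×10¹⁴×(59.0705)⁴ = 4.32×10¹⁴ W.

P ≈ 4.32×10¹⁴ W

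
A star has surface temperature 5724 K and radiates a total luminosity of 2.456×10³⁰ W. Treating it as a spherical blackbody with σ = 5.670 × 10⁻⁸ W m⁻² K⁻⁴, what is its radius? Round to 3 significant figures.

L = 4πR²σT⁴ ⇒ R = √(L/(4πσT⁴)).
σT⁴ = 6.08670×10⁷ W/m², so R = √(2.456×10³⁰/(4π×6.08670×10⁷)) = 5.67×10¹⁰ m.

R ≈ 5.67×10¹⁰ m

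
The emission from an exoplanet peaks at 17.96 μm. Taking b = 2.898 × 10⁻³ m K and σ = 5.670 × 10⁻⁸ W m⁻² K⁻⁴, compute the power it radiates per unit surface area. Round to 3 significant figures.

I ≈ 38.4 W/m²

Wien's law: T = b/λ_max = 2.898×10⁻³/1.796×10⁻⁵ = 161.359 K.
Then I = σT⁴ = 5.670×10⁻⁸×(161.359)⁴ = 38.4 W/m².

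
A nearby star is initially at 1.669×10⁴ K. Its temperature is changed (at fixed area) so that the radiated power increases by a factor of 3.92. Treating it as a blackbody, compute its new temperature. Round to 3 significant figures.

P ∝ T⁴, so T₂/T₁ = (P₂/P₁)^(1/4) = (3.92)^(1/4) = 1.40709.
T₂ = 1.669×10⁴ × 1.40709 = 2.35×10⁴ K.

T₂ ≈ 2.35×10⁴ K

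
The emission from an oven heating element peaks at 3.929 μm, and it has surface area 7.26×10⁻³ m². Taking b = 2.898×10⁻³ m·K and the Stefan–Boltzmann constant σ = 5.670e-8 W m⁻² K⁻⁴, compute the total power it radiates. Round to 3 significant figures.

Wien's law: T = b/λ_max = 2.898×10⁻³/3.929×10⁻⁶ = 737.592 K.
Area A = 7.26×10⁻³ m².
Then P = σAT⁴ = 5.670×10⁻⁸×7.26×10⁻³×(737.592)⁴ = 122 W.

P ≈ 122 W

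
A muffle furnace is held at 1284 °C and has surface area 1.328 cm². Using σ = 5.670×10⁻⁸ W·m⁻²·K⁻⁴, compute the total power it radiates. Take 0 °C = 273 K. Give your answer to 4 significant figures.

T = 1284 °C + 273 = 1557 K.
Area A = 1.328 cm² = 1.328×10⁻⁴ m².
P = σAT⁴ = 5.670×10⁻⁸ × 1.328×10⁻⁴ × (1557)⁴ = 44.25 W.

P ≈ 44.25 W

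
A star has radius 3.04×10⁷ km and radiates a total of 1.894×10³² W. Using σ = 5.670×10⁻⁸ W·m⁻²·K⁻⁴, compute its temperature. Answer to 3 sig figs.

Surface area A = 4πR² = 4π(3.04×10¹⁰ m)² = 1.16133×10²² m².
P = σAT⁴ ⇒ T = (P/(σA))^(1/4) = (1.894×10³²/(5.670×10⁻⁸×1.16133×10²²))^(1/4) = 2.32×10⁴ K.

T ≈ 2.32×10⁴ K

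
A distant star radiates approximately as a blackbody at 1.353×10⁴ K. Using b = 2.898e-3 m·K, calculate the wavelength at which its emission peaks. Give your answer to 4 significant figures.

Wien's displacement law: λ_max = b/T = (2.898×10⁻³ m·K)/(1.353×10⁴ K) = 2.1419×10⁻⁷ m.
That is 214.2 nm, in the ultraviolet range.

λ_max ≈ 214.2 nm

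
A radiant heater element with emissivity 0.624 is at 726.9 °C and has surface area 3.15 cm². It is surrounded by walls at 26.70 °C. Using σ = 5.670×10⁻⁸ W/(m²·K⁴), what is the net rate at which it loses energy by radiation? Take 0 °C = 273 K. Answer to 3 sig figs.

T = 726.9 °C + 273 = 999.9 K.
Surroundings: T = 26.70 °C + 273 = 299.70 K.
Area A = 3.15 cm² = 3.15×10⁻⁴ m².
Net radiated power P_net = εσA(T⁴ − T₀⁴) = 0.624×5.670×10⁻⁸×3.15×10⁻⁴×(999.9⁴ − 299.70⁴).
T⁴ − T₀⁴ = 9.99600×10¹¹ − 8.06765×10⁹ = 9.91532×10¹¹ K⁴, so P_net = 11.1 W.

Net loss ≈ 11.1 W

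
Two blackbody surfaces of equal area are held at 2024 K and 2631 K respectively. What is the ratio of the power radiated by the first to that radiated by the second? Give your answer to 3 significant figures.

With equal areas, P₁/P₂ = (T₁/T₂)⁴ = (2024/2631)⁴ = 0.350.

P₁/P₂ ≈ 0.350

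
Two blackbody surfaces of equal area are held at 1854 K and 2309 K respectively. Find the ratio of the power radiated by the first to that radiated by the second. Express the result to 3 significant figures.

With equal areas, P₁/P₂ = (T₁/T₂)⁴ = (1854/2309)⁴ = 0.416.

P₁/P₂ ≈ 0.416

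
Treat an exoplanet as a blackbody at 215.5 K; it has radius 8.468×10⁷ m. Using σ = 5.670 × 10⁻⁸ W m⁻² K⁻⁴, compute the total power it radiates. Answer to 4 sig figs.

P ≈ 1.102×10¹⁹ W

Surface area A = 4πR² = 4π(8.468×10⁷ m)² = 9.01097×10¹⁶ m².
P = σAT⁴ = 5.670×10⁻⁸ × 9.01097×10¹⁶ × (215.5)⁴ = 1.102×10¹⁹ W.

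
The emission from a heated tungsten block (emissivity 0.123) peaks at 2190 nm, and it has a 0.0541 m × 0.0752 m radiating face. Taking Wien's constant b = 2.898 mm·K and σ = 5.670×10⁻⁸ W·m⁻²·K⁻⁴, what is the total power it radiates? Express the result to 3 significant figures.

Wien's law: T = b/λ_max = 2.898×10⁻³/2.190×10⁻⁶ = 1323.29 K.
Area A = 0.0541 × 0.0752 = 4.06832×10⁻³ m².
Then P = εσAT⁴ = 0.123×5.670×10⁻⁸×4.06832×10⁻³×(1323.29)⁴ = 87.0 W.

P ≈ 87.0 W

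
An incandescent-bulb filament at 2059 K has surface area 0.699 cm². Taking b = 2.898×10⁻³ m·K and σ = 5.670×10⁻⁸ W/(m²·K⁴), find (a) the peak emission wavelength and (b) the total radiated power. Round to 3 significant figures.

λ_max ≈ 1.41 μm; P ≈ 71.2 W

(a) λ_max = b/T = 2.898×10⁻³/2059 = 1.407×10⁻⁶ m = 1.41 μm.
Area A = 0.699 cm² = 6.99×10⁻⁵ m².
(b) P = σAT⁴ = 5.670×10⁻⁸×6.99×10⁻⁵×(2059)⁴ = 71.2 W.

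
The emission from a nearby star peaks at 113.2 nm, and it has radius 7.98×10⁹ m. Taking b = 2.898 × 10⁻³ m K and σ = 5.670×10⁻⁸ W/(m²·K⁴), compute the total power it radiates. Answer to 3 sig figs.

P ≈ 1.95×10³¹ W

Wien's law: T = b/λ_max = 2.898×10⁻³/1.132×10⁻⁷ = 25600.7 K.
Surface area A = 4πR² = 4π(7.98×10⁹ m)² = 8.00232×10²⁰ m².
Then P = σAT⁴ = 5.670×10⁻⁸×8.00232×10²⁰×(25600.7)⁴ = 1.95×10³¹ W.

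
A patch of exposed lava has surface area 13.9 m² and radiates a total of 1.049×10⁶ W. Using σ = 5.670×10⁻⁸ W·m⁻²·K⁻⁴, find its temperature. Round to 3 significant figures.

T ≈ 1.07×10³ K

Area A = 13.9 m².
P = σAT⁴ ⇒ T = (P/(σA))^(1/4) = (1.049×10⁶/(5.670×10⁻⁸×13.9))^(1/4) = 1.07×10³ K.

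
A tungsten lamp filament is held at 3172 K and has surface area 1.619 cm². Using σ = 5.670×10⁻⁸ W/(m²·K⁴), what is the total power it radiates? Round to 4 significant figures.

Area A = 1.619 cm² = 1.619×10⁻⁴ m².
P = σAT⁴ = 5.670×10⁻⁸ × 1.619×10⁻⁴ × (3172)⁴ = 929.3 W.

P ≈ 929.3 W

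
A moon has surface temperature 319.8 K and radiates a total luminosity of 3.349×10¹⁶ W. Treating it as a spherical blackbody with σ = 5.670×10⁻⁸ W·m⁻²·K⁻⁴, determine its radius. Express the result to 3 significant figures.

R ≈ 2.12×10⁶ m

L = 4πR²σT⁴ ⇒ R = √(L/(4πσT⁴)).
σT⁴ = 593.058 W/m², so R = √(3.349×10¹⁶/(4π×593.058)) = 2.12×10⁶ m.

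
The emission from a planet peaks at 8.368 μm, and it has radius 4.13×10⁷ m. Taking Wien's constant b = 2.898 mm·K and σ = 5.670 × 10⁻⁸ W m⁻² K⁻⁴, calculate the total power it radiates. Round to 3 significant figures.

Wien's law: T = b/λ_max = 2.898×10⁻³/8.368×10⁻⁶ = 346.319 K.
Surface area A = 4πR² = 4π(4.13×10⁷ m)² = 2.14343×10¹⁶ m².
Then P = σAT⁴ = 5.670×10⁻⁸×2.14343×10¹⁶×(346.319)⁴ = 1.75×10¹⁹ W.

P ≈ 1.75×10¹⁹ W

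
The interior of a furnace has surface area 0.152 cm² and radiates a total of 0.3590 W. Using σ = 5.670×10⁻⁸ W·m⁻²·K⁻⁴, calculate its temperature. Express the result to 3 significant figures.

Area A = 0.152 cm² = 1.52×10⁻⁵ m².
P = σAT⁴ ⇒ T = (P/(σA))^(1/4) = (0.3590/(5.670×10⁻⁸×1.52×10⁻⁵))^(1/4) = 803 K.

T ≈ 803 K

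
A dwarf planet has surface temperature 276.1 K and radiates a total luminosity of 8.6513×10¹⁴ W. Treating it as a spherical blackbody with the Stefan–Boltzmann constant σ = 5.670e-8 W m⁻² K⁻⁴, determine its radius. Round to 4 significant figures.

R ≈ 4.571×10⁵ m

L = 4πR²σT⁴ ⇒ R = √(L/(4πσT⁴)).
σT⁴ = 329.495 W/m², so R = √(8.6513×10¹⁴/(4π×329.495)) = 4.571×10⁵ m.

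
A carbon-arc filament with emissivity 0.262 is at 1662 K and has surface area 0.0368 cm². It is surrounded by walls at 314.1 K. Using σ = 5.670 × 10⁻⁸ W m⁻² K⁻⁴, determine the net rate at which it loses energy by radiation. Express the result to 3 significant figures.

Area A = 0.0368 cm² = 3.68×10⁻⁶ m².
Net radiated power P_net = εσA(T⁴ − T₀⁴) = 0.262×5.670×10⁻⁸×3.68×10⁻⁶×(1662⁴ − 314.1⁴).
T⁴ − T₀⁴ = 7.62999×10¹² − 9.73356×10⁹ = 7.62026×10¹² K⁴, so P_net = 0.417 W.

Net loss ≈ 0.417 W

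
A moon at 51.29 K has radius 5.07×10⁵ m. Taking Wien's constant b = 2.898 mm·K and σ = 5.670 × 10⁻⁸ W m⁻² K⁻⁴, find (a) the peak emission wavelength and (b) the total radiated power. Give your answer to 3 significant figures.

λ_max ≈ 56.5 μm; P ≈ 1.27×10¹² W

(a) λ_max = b/T = 2.898×10⁻³/51.29 = 5.650×10⁻⁵ m = 56.5 μm.
Surface area A = 4πR² = 4π(5.07×10⁵ m)² = 3.23017×10¹² m².
(b) P = σAT⁴ = 5.670×10⁻⁸×3.23017×10¹²×(51.29)⁴ = 1.27×10¹² W.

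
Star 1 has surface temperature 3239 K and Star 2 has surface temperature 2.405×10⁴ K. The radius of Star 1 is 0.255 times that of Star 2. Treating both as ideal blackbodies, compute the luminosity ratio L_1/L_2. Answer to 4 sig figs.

L ∝ R²T⁴, so L_1/L_2 = (R_1/R_2)²(T_1/T_2)⁴ = (0.255)² × (3239/2.405×10⁴)⁴ = 0.065025 × 3.28991×10⁻⁴ = 2.139×10⁻⁵.

L_1/L_2 ≈ 2.139×10⁻⁵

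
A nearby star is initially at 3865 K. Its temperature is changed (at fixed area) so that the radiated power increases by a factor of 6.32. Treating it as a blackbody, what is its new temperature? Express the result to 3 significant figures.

P ∝ T⁴, so T₂/T₁ = (P₂/P₁)^(1/4) = (6.32)^(1/4) = 1.58555.
T₂ = 3865 × 1.58555 = 6.13×10³ K.

T₂ ≈ 6.13×10³ K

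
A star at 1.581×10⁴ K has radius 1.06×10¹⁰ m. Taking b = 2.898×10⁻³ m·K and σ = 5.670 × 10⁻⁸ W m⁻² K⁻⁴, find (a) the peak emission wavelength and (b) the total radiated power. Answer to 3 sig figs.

(a) λ_max = b/T = 2.898×10⁻³/1.581×10⁴ = 1.833×10⁻⁷ m = 183 nm.
Surface area A = 4πR² = 4π(1.06×10¹⁰ m)² = 1.41196×10²¹ m².
(b) P = σAT⁴ = 5.670×10⁻⁸×1.41196×10²¹×(1.581×10⁴)⁴ = 5.00×10³⁰ W.

λ_max ≈ 183 nm; P ≈ 5.00×10³⁰ W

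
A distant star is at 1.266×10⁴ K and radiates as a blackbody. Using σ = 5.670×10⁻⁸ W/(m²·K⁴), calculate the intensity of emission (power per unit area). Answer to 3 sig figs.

I ≈ 1.46×10⁹ W/m²

Stefan–Boltzmann: I = σT⁴ = 5.670×10⁻⁸ × (1.266×10⁴)⁴ = 1.46×10⁹ W/m².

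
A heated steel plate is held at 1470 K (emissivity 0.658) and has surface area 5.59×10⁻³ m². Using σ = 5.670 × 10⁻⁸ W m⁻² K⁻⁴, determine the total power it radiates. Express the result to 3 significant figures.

P ≈ 974 W

Area A = 5.59×10⁻³ m².
P = εσAT⁴ = 0.658 × 5.670×10⁻⁸ × 5.59×10⁻³ × (1470)⁴ = 974 W.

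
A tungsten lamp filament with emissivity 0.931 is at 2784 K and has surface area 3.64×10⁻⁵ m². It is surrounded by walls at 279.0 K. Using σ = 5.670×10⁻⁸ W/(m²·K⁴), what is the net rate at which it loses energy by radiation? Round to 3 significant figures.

Net loss ≈ 115 W

Area A = 3.64×10⁻⁵ m².
Net radiated power P_net = εσA(T⁴ − T₀⁴) = 0.931×5.670×10⁻⁸×3.64×10⁻⁵×(2784⁴ − 279.0⁴).
T⁴ − T₀⁴ = 6.00727×10¹³ − 6.05922×10⁹ = 6.00666×10¹³ K⁴, so P_net = 115 W.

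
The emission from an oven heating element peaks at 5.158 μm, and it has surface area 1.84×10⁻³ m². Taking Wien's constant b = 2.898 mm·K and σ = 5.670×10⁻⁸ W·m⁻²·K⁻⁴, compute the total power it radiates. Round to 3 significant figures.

P ≈ 10.4 W

Wien's law: T = b/λ_max = 2.898×10⁻³/5.158×10⁻⁶ = 561.846 K.
Area A = 1.84×10⁻³ m².
Then P = σAT⁴ = 5.670×10⁻⁸×1.84×10⁻³×(561.846)⁴ = 10.4 W.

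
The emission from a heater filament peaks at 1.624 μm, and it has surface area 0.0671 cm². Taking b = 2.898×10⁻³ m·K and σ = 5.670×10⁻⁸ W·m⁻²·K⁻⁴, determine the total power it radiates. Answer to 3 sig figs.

P ≈ 3.86 W

Wien's law: T = b/λ_max = 2.898×10⁻³/1.624×10⁻⁶ = 1784.48 K.
Area A = 0.0671 cm² = 6.71×10⁻⁶ m².
Then P = σAT⁴ = 5.670×10⁻⁸×6.71×10⁻⁶×(1784.48)⁴ = 3.86 W.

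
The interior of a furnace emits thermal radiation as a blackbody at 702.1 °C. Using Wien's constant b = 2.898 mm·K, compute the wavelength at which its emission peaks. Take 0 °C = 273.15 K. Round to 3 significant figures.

T = 702.1 °C + 273.15 = 975.25 K.
Wien's displacement law: λ_max = b/T = (2.898×10⁻³ m·K)/(975.25 K) = 2.972×10⁻⁶ m.
That is 2.97 μm, in the infrared range.

λ_max ≈ 2.97 μm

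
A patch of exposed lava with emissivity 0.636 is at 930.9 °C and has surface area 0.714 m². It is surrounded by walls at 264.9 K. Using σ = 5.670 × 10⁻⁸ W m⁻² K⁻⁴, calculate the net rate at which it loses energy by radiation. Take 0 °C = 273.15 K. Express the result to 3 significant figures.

T = 930.9 °C + 273.15 = 1204.05 K.
Area A = 0.714 m².
Net radiated power P_net = εσA(T⁴ − T₀⁴) = 0.636×5.670×10⁻⁸×0.714×(1204.05⁴ − 264.9⁴).
T⁴ − T₀⁴ = 2.10174×10¹² − 4.92411×10⁹ = 2.09682×10¹² K⁴, so P_net = 5.40×10⁴ W.

Net loss ≈ 5.40×10⁴ W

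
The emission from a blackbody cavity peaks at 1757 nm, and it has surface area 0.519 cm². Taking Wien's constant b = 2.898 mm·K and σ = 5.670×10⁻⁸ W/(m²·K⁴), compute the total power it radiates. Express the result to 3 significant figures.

P ≈ 21.8 W

Wien's law: T = b/λ_max = 2.898×10⁻³/1.757×10⁻⁶ = 1649.40 K.
Area A = 0.519 cm² = 5.19×10⁻⁵ m².
Then P = σAT⁴ = 5.670×10⁻⁸×5.19×10⁻⁵×(1649.40)⁴ = 21.8 W.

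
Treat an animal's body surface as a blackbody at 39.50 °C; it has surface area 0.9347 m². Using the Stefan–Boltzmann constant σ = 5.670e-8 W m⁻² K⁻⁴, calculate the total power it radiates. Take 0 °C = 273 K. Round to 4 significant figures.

P ≈ 505.4 W

T = 39.50 °C + 273 = 312.50 K.
Area A = 0.9347 m².
P = σAT⁴ = 5.670×10⁻⁸ × 0.9347 × (312.50)⁴ = 505.4 W.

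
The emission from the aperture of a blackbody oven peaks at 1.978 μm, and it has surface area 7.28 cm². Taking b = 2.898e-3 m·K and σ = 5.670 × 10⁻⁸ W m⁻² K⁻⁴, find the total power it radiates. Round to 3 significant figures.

Wien's law: T = b/λ_max = 2.898×10⁻³/1.978×10⁻⁶ = 1465.12 K.
Area A = 7.28 cm² = 7.28×10⁻⁴ m².
Then P = σAT⁴ = 5.670×10⁻⁸×7.28×10⁻⁴×(1465.12)⁴ = 190 W.

P ≈ 190 W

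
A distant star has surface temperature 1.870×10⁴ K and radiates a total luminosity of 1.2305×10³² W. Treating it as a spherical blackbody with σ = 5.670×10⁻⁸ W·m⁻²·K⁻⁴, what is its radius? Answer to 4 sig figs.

R ≈ 3.758×10¹⁰ m

L = 4πR²σT⁴ ⇒ R = √(L/(4πσT⁴)).
σT⁴ = 6.93345×10⁹ W/m², so R = √(1.2305×10³²/(4π×6.93345×10⁹)) = 3.758×10¹⁰ m.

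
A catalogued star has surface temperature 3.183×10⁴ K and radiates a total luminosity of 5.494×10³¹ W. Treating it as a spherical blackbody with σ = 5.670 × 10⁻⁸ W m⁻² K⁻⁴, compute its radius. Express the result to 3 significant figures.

R ≈ 8.67×10⁹ m

L = 4πR²σT⁴ ⇒ R = √(L/(4πσT⁴)).
σT⁴ = 5.82009×10¹⁰ W/m², so R = √(5.494×10³¹/(4π×5.82009×10¹⁰)) = 8.67×10⁹ m.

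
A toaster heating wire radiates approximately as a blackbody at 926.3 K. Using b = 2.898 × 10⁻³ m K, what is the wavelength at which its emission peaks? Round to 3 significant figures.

λ_max ≈ 3.13 μm

Wien's displacement law: λ_max = b/T = (2.898×10⁻³ m·K)/(926.3 K) = 3.129×10⁻⁶ m.
That is 3.13 μm, in the infrared range.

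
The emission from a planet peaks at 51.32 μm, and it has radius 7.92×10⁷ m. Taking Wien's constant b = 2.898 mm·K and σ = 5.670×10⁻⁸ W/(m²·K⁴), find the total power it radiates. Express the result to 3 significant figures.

P ≈ 4.54×10¹⁶ W

Wien's law: T = b/λ_max = 2.898×10⁻³/5.132×10⁻⁵ = 56.4692 K.
Surface area A = 4πR² = 4π(7.92×10⁷ m)² = 7.88243×10¹⁶ m².
Then P = σAT⁴ = 5.670×10⁻⁸×7.88243×10¹⁶×(56.4692)⁴ = 4.54×10¹⁶ W.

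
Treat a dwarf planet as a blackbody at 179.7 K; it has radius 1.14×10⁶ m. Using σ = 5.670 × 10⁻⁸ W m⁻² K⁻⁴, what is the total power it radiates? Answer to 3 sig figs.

P ≈ 9.66×10¹⁴ W

Surface area A = 4πR² = 4π(1.14×10⁶ m)² = 1.63313×10¹³ m².
P = σAT⁴ = 5.670×10⁻⁸ × 1.63313×10¹³ × (179.7)⁴ = 9.66×10¹⁴ W.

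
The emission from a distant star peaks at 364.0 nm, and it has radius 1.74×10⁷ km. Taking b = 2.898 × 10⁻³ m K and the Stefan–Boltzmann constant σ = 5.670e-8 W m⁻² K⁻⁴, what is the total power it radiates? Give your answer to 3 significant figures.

Wien's law: T = b/λ_max = 2.898×10⁻³/3.640×10⁻⁷ = 7961.54 K.
Surface area A = 4πR² = 4π(1.74×10¹⁰ m)² = 3.80459×10²¹ m².
Then P = σAT⁴ = 5.670×10⁻⁸×3.80459×10²¹×(7961.54)⁴ = 8.67×10²⁹ W.

P ≈ 8.67×10²⁹ W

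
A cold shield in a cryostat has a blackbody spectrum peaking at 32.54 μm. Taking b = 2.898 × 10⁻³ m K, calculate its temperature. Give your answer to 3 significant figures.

Wien's law gives T = b/λ_max = (2.898×10⁻³ m·K)/(3.254×10⁻⁵ m) = 89.1 K.

T ≈ 89.1 K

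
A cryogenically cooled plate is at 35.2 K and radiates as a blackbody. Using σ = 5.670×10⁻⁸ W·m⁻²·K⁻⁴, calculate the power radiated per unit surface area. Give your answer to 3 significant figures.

I ≈ 0.0870 W/m²

Stefan–Boltzmann: I = σT⁴ = 5.670×10⁻⁸ × (35.2)⁴ = 0.0870 W/m².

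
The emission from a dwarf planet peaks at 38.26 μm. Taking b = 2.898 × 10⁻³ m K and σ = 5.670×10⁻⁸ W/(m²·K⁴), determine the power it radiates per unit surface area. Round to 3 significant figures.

Wien's law: T = b/λ_max = 2.898×10⁻³/3.826×10⁻⁵ = 75.7449 K.
Then I = σT⁴ = 5.670×10⁻⁸×(75.7449)⁴ = 1.87 W/m².

I ≈ 1.87 W/m²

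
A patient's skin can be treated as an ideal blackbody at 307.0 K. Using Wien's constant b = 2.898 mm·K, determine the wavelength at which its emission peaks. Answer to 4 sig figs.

λ_max ≈ 9.440 μm

Wien's displacement law: λ_max = b/T = (2.898×10⁻³ m·K)/(307.0 K) = 9.4397×10⁻⁶ m.
That is 9.440 μm, in the infrared range.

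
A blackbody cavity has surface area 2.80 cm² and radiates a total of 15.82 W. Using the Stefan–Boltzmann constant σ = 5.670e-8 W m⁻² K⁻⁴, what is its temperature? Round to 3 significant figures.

Area A = 2.80 cm² = 2.80×10⁻⁴ m².
P = σAT⁴ ⇒ T = (P/(σA))^(1/4) = (15.82/(5.670×10⁻⁸×2.80×10⁻⁴))^(1/4) = 999 K.

T ≈ 999 K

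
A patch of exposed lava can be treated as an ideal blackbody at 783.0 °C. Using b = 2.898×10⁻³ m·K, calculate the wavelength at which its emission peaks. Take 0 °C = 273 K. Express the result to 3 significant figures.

λ_max ≈ 2.74×10³ nm

T = 783.0 °C + 273 = 1056.0 K.
Wien's displacement law: λ_max = b/T = (2.898×10⁻³ m·K)/(1056.0 K) = 2.744×10⁻⁶ m.
That is 2.74×10³ nm, in the infrared range.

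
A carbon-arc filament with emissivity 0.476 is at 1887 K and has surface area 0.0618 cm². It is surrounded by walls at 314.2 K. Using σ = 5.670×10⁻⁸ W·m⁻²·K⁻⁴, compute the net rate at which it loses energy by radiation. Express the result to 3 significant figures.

Net loss ≈ 2.11 W

Area A = 0.0618 cm² = 6.18×10⁻⁶ m².
Net radiated power P_net = εσA(T⁴ − T₀⁴) = 0.476×5.670×10⁻⁸×6.18×10⁻⁶×(1887⁴ − 314.2⁴).
T⁴ − T₀⁴ = 1.26791×10¹³ − 9.74596×10⁹ = 1.26694×10¹³ K⁴, so P_net = 2.11 W.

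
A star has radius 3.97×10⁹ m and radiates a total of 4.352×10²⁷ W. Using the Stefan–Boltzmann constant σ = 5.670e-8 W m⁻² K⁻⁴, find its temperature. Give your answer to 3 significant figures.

Surface area A = 4πR² = 4π(3.97×10⁹ m)² = 1.98057×10²⁰ m².
P = σAT⁴ ⇒ T = (P/(σA))^(1/4) = (4.352×10²⁷/(5.670×10⁻⁸×1.98057×10²⁰))^(1/4) = 4.44×10³ K.

T ≈ 4.44×10³ K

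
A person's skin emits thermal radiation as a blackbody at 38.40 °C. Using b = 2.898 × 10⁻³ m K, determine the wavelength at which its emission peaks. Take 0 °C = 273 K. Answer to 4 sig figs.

λ_max ≈ 9.306 μm

T = 38.40 °C + 273 = 311.40 K.
Wien's displacement law: λ_max = b/T = (2.898×10⁻³ m·K)/(311.40 K) = 9.3064×10⁻⁶ m.
That is 9.306 μm, in the infrared range.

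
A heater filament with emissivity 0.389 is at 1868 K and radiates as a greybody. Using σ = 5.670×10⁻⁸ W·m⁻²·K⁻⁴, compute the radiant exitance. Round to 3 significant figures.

Stefan–Boltzmann: I = εσT⁴ = 0.389 × 5.670×10⁻⁸ × (1868)⁴ = 2.69×10⁵ W/m².

I ≈ 2.69×10⁵ W/m²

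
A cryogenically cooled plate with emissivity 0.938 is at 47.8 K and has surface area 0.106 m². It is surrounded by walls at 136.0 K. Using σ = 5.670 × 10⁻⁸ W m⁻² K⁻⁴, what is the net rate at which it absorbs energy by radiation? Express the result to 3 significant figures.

Area A = 0.106 m².
Net radiated power P_net = εσA(T⁴ − T₀⁴) = 0.938×5.670×10⁻⁸×0.106×(47.8⁴ − 136.0⁴).
T⁴ − T₀⁴ = 5.22049×10⁶ − 3.42102×10⁸ = -3.36882×10⁸ K⁴, so P_net = -1.90 W — negative, meaning a net gain of 1.90 W.

Net gain ≈ 1.90 W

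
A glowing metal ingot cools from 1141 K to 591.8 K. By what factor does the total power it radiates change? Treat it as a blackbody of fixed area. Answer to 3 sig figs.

P ∝ T⁴, so P₂/P₁ = (T₂/T₁)⁴ = (591.8/1141)⁴ = (0.518668)⁴ = 0.0724.

P₂/P₁ ≈ 0.0724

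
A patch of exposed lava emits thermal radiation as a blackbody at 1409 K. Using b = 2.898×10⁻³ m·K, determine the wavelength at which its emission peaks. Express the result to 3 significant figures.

Wien's displacement law: λ_max = b/T = (2.898×10⁻³ m·K)/(1409 K) = 2.057×10⁻⁶ m.
That is 2.06 μm, in the infrared range.

λ_max ≈ 2.06 μm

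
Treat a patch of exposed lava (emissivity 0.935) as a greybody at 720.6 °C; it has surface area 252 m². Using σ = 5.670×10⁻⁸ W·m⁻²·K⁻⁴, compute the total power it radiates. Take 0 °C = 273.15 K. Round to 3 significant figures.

P ≈ 1.30×10⁷ W

T = 720.6 °C + 273.15 = 993.75 K.
Area A = 252 m².
P = εσAT⁴ = 0.935 × 5.670×10⁻⁸ × 252 × (993.75)⁴ = 1.30×10⁷ W.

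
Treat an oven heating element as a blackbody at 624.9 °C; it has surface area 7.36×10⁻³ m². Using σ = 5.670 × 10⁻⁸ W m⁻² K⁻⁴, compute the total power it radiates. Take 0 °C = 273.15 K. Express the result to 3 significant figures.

P ≈ 271 W

T = 624.9 °C + 273.15 = 898.05 K.
Area A = 7.36×10⁻³ m².
P = σAT⁴ = 5.670×10⁻⁸ × 7.36×10⁻³ × (898.05)⁴ = 271 W.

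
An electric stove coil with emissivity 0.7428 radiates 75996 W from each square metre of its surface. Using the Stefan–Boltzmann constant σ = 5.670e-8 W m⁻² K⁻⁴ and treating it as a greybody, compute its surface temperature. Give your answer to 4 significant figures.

I = εσT⁴, so T = (I/εσ)^(1/4) = (75996/(0.7428×5.670×10⁻⁸))^(1/4) = 1159 K.

T ≈ 1159 K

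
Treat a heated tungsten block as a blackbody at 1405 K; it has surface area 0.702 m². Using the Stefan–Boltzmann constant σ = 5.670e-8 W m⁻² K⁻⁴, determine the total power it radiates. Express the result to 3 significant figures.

Area A = 0.702 m².
P = σAT⁴ = 5.670×10⁻⁸ × 0.702 × (1405)⁴ = 1.55×10⁵ W.

P ≈ 1.55×10⁵ W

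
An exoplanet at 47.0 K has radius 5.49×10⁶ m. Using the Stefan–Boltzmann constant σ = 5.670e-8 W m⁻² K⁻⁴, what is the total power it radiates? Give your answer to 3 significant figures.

P ≈ 1.05×10¹⁴ W

Surface area A = 4πR² = 4π(5.49×10⁶ m)² = 3.78752×10¹⁴ m².
P = σAT⁴ = 5.670×10⁻⁸ × 3.78752×10¹⁴ × (47.0)⁴ = 1.05×10¹⁴ W.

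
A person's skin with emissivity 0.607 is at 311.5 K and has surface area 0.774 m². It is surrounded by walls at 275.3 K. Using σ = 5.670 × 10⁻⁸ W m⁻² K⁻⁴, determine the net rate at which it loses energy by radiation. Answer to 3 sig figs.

Net loss ≈ 97.8 W

Area A = 0.774 m².
Net radiated power P_net = εσA(T⁴ − T₀⁴) = 0.607×5.670×10⁻⁸×0.774×(311.5⁴ − 275.3⁴).
T⁴ − T₀⁴ = 9.41526×10⁹ − 5.74414×10⁹ = 3.67112×10⁹ K⁴, so P_net = 97.8 W.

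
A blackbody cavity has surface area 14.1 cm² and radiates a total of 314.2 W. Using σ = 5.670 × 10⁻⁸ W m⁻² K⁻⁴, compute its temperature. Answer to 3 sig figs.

T ≈ 1.41×10³ K

Area A = 14.1 cm² = 1.41×10⁻³ m².
P = σAT⁴ ⇒ T = (P/(σA))^(1/4) = (314.2/(5.670×10⁻⁸×1.41×10⁻³))^(1/4) = 1.41×10³ K.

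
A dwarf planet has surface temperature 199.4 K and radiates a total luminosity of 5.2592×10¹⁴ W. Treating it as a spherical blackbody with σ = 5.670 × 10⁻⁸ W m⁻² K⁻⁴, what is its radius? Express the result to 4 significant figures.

R ≈ 6.833×10⁵ m

L = 4πR²σT⁴ ⇒ R = √(L/(4πσT⁴)).
σT⁴ = 89.6362 W/m², so R = √(5.2592×10¹⁴/(4π×89.6362)) = 6.833×10⁵ m.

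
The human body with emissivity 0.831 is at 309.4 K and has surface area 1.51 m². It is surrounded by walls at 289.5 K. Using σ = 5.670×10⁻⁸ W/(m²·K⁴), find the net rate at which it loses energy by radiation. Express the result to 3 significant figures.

Area A = 1.51 m².
Net radiated power P_net = εσA(T⁴ − T₀⁴) = 0.831×5.670×10⁻⁸×1.51×(309.4⁴ − 289.5⁴).
T⁴ − T₀⁴ = 9.16392×10⁹ − 7.02416×10⁹ = 2.13976×10⁹ K⁴, so P_net = 152 W.

Net loss ≈ 152 W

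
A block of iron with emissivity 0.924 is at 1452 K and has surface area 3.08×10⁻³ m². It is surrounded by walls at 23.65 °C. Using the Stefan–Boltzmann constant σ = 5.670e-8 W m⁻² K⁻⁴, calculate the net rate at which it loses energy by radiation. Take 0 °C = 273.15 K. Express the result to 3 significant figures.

Surroundings: T = 23.65 °C + 273.15 = 296.80 K.
Area A = 3.08×10⁻³ m².
Net radiated power P_net = εσA(T⁴ − T₀⁴) = 0.924×5.670×10⁻⁸×3.08×10⁻³×(1452⁴ − 296.80⁴).
T⁴ − T₀⁴ = 4.44495×10¹² − 7.75989×10⁹ = 4.43719×10¹² K⁴, so P_net = 716 W.

Net loss ≈ 716 W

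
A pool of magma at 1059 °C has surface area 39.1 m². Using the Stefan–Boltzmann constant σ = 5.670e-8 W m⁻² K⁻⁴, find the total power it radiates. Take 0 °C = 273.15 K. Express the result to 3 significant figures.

T = 1059 °C + 273.15 = 1332.15 K.
Area A = 39.1 m².
P = σAT⁴ = 5.670×10⁻⁸ × 39.1 × (1332.15)⁴ = 6.98×10⁶ W.

P ≈ 6.98×10⁶ W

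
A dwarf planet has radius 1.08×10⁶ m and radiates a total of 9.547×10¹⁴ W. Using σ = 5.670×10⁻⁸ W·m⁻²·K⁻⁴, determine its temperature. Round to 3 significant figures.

Surface area A = 4πR² = 4π(1.08×10⁶ m)² = 1.46574×10¹³ m².
P = σAT⁴ ⇒ T = (P/(σA))^(1/4) = (9.547×10¹⁴/(5.670×10⁻⁸×1.46574×10¹³))^(1/4) = 184 K.

T ≈ 184 K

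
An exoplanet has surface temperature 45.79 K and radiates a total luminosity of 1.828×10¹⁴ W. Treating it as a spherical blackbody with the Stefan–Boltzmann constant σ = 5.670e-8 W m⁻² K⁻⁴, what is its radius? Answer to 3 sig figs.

R ≈ 7.64×10⁶ m

L = 4πR²σT⁴ ⇒ R = √(L/(4πσT⁴)).
σT⁴ = 0.249267 W/m², so R = √(1.828×10¹⁴/(4π×0.249267)) = 7.64×10⁶ m.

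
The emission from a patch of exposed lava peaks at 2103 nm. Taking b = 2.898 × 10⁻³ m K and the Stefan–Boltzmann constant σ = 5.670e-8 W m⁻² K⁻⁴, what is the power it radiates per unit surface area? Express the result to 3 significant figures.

I ≈ 2.04×10⁵ W/m²

Wien's law: T = b/λ_max = 2.898×10⁻³/2.103×10⁻⁶ = 1378.03 K.
Then I = σT⁴ = 5.670×10⁻⁸×(1378.03)⁴ = 2.04×10⁵ W/m².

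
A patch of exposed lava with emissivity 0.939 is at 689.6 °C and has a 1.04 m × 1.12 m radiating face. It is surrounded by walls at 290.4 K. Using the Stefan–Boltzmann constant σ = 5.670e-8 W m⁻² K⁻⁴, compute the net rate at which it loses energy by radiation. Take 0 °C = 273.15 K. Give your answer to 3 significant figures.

Net loss ≈ 5.28×10⁴ W

T = 689.6 °C + 273.15 = 962.75 K.
Area A = 1.04 × 1.12 = 1.1648 m².
Net radiated power P_net = εσA(T⁴ − T₀⁴) = 0.939×5.670×10⁻⁸×1.1648×(962.75⁴ − 290.4⁴).
T⁴ − T₀⁴ = 8.59121×10¹¹ − 7.11191×10⁹ = 8.52009×10¹¹ K⁴, so P_net = 5.28×10⁴ W.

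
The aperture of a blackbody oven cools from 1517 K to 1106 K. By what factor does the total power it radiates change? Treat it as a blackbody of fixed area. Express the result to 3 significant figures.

P ∝ T⁴, so P₂/P₁ = (T₂/T₁)⁴ = (1106/1517)⁴ = (0.729071)⁴ = 0.283.

P₂/P₁ ≈ 0.283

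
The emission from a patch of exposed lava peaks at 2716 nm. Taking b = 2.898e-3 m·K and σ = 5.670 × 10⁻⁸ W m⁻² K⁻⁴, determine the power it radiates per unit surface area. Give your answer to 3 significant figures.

I ≈ 7.35×10⁴ W/m²

Wien's law: T = b/λ_max = 2.898×10⁻³/2.716×10⁻⁶ = 1067.01 K.
Then I = σT⁴ = 5.670×10⁻⁸×(1067.01)⁴ = 7.35×10⁴ W/m².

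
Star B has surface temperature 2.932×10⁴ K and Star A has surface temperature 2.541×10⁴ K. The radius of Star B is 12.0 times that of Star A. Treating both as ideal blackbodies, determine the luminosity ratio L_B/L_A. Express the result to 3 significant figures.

L ∝ R²T⁴, so L_B/L_A = (R_B/R_A)²(T_B/T_A)⁴ = (12.0)² × (2.932×10⁴/2.541×10⁴)⁴ = 144 × 1.77271 = 255.

L_B/L_A ≈ 255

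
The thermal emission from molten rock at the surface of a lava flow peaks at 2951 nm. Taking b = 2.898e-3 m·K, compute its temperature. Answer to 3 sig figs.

Wien's law gives T = b/λ_max = (2.898×10⁻³ m·K)/(2.951×10⁻⁶ m) = 982 K.

T ≈ 982 K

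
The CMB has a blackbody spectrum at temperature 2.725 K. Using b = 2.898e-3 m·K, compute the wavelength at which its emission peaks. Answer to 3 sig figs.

λ_max ≈ 1.06×10⁻³ m

Wien's displacement law: λ_max = b/T = (2.898×10⁻³ m·K)/(2.725 K) = 1.063×10⁻³ m.
That is 1.06×10⁻³ m, in the microwave range.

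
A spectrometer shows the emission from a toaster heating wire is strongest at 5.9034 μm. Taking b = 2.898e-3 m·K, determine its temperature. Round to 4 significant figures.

Wien's law gives T = b/λ_max = (2.898×10⁻³ m·K)/(5.9034×10⁻⁶ m) = 490.9 K.

T ≈ 490.9 K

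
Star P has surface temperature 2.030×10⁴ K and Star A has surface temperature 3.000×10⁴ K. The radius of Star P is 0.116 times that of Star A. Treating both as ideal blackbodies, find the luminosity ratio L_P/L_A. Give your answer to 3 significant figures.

L ∝ R²T⁴, so L_P/L_A = (R_P/R_A)²(T_P/T_A)⁴ = (0.116)² × (2.030×10⁴/3.000×10⁴)⁴ = 0.013456 × 0.209652 = 2.82×10⁻³.

L_P/L_A ≈ 2.82×10⁻³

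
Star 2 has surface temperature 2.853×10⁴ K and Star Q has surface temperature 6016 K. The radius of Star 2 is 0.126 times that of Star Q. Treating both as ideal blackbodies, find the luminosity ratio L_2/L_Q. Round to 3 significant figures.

L_2/L_Q ≈ 8.03

L ∝ R²T⁴, so L_2/L_Q = (R_2/R_Q)²(T_2/T_Q)⁴ = (0.126)² × (2.853×10⁴/6016)⁴ = 0.015876 × 505.796 = 8.03.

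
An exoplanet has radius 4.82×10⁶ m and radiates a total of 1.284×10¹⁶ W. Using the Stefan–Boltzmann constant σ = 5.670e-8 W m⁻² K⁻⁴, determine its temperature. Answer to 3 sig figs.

Surface area A = 4πR² = 4π(4.82×10⁶ m)² = 2.91947×10¹⁴ m².
P = σAT⁴ ⇒ T = (P/(σA))^(1/4) = (1.284×10¹⁶/(5.670×10⁻⁸×2.91947×10¹⁴))^(1/4) = 167 K.

T ≈ 167 K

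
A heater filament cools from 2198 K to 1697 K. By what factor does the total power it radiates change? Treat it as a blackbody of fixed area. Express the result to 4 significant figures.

P₂/P₁ ≈ 0.3553

P ∝ T⁴, so P₂/P₁ = (T₂/T₁)⁴ = (1697/2198)⁴ = (0.772066)⁴ = 0.3553.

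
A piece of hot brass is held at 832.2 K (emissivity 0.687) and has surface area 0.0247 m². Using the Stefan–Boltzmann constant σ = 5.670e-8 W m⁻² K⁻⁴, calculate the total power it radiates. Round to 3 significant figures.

Area A = 0.0247 m².
P = εσAT⁴ = 0.687 × 5.670×10⁻⁸ × 0.0247 × (832.2)⁴ = 461 W.

P ≈ 461 W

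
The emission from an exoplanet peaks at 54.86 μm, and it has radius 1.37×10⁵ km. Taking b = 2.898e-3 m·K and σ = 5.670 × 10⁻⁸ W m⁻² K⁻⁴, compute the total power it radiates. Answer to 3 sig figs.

P ≈ 1.04×10¹⁷ W

Wien's law: T = b/λ_max = 2.898×10⁻³/5.486×10⁻⁵ = 52.8254 K.
Surface area A = 4πR² = 4π(1.37×10⁸ m)² = 2.35858×10¹⁷ m².
Then P = σAT⁴ = 5.670×10⁻⁸×2.35858×10¹⁷×(52.8254)⁴ = 1.04×10¹⁷ W.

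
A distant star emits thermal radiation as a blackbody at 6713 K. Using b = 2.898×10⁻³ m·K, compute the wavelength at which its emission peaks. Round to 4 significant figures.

Wien's displacement law: λ_max = b/T = (2.898×10⁻³ m·K)/(6713 K) = 4.3170×10⁻⁷ m.
That is 431.7 nm, in the visible range.

λ_max ≈ 431.7 nm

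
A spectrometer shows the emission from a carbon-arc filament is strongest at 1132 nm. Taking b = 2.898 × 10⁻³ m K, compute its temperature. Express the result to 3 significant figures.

Wien's law gives T = b/λ_max = (2.898×10⁻³ m·K)/(1.132×10⁻⁶ m) = 2.56×10³ K.

T ≈ 2.56×10³ K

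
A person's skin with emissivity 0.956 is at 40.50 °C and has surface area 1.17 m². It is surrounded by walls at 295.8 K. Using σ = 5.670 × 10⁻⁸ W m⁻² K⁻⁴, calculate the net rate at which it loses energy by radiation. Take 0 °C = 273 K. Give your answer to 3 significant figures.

T = 40.50 °C + 273 = 313.50 K.
Area A = 1.17 m².
Net radiated power P_net = εσA(T⁴ − T₀⁴) = 0.956×5.670×10⁻⁸×1.17×(313.50⁴ − 295.8⁴).
T⁴ − T₀⁴ = 9.65940×10⁹ − 7.65584×10⁹ = 2.00356×10⁹ K⁴, so P_net = 127 W.

Net loss ≈ 127 W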